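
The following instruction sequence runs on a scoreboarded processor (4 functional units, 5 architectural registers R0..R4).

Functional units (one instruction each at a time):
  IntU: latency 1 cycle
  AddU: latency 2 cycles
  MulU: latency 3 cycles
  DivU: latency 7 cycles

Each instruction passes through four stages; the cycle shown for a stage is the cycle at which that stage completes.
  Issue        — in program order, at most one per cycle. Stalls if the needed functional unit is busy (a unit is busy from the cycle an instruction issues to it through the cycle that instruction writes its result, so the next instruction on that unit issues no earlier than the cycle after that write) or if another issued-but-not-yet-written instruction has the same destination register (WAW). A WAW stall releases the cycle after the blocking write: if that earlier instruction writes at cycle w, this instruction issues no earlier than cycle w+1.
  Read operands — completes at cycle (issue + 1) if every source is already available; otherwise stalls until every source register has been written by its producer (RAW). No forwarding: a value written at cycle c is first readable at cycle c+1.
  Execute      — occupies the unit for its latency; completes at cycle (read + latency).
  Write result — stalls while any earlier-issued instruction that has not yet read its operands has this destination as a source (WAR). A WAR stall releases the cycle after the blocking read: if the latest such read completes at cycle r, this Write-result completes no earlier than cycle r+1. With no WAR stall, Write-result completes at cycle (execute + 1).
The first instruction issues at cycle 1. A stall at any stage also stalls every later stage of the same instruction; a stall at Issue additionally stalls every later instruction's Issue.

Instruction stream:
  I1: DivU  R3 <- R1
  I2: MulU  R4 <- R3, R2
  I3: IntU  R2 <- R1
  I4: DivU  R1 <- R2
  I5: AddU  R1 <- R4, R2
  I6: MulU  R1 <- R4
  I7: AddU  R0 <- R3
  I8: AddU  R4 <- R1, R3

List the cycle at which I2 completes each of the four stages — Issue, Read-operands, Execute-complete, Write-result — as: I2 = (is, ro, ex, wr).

  I1 | 1 | 2 | 9 | 10
  I2 | 2 | 11 | 14 | 15   RAW R3: wait I1 write@10
  I3 | 3 | 4 | 5 | 12   WAR R2: wait I2 read@11
  I4 | 11 | 13 | 20 | 21   struct: DivU busy until I1 writes@10 · RAW R2: wait I3 write@12
  I5 | 22 | 23 | 25 | 26   WAW R1: wait I4 write@21
  I6 | 27 | 28 | 31 | 32   WAW R1: wait I5 write@26
  I7 | 28 | 29 | 31 | 32
  I8 | 33 | 34 | 36 | 37   struct: AddU busy until I7 writes@32

I2 = (2, 11, 14, 15)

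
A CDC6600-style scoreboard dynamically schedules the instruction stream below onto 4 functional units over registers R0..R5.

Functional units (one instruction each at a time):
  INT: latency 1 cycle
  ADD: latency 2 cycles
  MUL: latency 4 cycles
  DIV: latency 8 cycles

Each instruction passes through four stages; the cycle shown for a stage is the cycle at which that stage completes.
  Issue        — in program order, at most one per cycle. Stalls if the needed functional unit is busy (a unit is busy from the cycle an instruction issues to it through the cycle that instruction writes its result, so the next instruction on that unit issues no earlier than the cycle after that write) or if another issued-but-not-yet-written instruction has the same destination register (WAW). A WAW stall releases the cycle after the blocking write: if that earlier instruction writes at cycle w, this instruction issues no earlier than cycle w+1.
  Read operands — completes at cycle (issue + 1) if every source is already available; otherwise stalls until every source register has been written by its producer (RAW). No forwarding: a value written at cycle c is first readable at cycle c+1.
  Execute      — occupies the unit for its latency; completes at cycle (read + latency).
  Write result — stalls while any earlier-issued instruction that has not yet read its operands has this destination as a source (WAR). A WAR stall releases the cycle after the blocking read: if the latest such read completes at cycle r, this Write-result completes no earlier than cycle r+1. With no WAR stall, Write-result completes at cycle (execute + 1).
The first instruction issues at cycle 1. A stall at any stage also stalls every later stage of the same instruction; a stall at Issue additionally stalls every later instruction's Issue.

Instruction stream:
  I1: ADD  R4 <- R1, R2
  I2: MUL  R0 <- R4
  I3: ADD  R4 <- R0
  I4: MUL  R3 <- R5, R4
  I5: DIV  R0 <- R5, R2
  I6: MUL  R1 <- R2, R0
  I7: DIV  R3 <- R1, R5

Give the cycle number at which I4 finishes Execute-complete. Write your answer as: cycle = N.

cycle = 20

cycle 1: I1→ADD
cycle 2: I1 RO · I2→MUL
cycle 4: I1 EX
cycle 5: I1 WR R4
cycle 6: I2 RO · I3→ADD
cycle 10: I2 EX
cycle 11: I2 WR R0
cycle 12: I3 RO · I4→MUL
cycle 13: I5→DIV
cycle 14: I3 EX · I5 RO
cycle 15: I3 WR R4
cycle 16: I4 RO
cycle 20: I4 EX
cycle 21: I4 WR R3
cycle 22: I5 EX · I6→MUL
cycle 23: I5 WR R0
cycle 24: I6 RO · I7→DIV
cycle 28: I6 EX
cycle 29: I6 WR R1
cycle 30: I7 RO
cycle 38: I7 EX
cycle 39: I7 WR R3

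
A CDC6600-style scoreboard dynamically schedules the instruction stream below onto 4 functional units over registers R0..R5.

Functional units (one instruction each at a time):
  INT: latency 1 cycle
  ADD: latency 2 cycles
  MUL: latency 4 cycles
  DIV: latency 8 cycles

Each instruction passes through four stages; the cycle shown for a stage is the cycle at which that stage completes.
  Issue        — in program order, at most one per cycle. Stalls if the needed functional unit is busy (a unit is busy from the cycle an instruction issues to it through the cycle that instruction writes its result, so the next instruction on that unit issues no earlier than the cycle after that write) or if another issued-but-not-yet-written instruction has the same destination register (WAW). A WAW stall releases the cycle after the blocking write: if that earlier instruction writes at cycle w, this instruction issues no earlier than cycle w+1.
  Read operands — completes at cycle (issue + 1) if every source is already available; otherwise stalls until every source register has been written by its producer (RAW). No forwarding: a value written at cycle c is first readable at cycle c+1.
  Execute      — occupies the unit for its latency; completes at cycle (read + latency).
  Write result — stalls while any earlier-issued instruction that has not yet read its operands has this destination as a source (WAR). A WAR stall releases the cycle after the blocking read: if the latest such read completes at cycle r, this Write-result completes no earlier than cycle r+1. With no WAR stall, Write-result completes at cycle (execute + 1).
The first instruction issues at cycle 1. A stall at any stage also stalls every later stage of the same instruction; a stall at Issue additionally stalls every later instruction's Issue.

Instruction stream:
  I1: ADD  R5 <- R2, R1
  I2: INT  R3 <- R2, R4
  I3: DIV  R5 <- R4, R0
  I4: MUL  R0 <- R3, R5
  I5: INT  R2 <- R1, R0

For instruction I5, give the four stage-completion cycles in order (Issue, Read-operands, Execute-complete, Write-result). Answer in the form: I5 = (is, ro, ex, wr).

t=1  I1 issues→ADD
t=2  I1 reads · I2 issues→INT
t=3  I2 reads
t=4  I1 exec-done · I2 exec-done
t=5  I1 writes R5 · I2 writes R3
t=6  I3 issues→DIV
t=7  I3 reads · I4 issues→MUL
t=8  I5 issues→INT
t=15  I3 exec-done
t=16  I3 writes R5
t=17  I4 reads
t=21  I4 exec-done
t=22  I4 writes R0
t=23  I5 reads
t=24  I5 exec-done
t=25  I5 writes R2

I5 = (8, 23, 24, 25)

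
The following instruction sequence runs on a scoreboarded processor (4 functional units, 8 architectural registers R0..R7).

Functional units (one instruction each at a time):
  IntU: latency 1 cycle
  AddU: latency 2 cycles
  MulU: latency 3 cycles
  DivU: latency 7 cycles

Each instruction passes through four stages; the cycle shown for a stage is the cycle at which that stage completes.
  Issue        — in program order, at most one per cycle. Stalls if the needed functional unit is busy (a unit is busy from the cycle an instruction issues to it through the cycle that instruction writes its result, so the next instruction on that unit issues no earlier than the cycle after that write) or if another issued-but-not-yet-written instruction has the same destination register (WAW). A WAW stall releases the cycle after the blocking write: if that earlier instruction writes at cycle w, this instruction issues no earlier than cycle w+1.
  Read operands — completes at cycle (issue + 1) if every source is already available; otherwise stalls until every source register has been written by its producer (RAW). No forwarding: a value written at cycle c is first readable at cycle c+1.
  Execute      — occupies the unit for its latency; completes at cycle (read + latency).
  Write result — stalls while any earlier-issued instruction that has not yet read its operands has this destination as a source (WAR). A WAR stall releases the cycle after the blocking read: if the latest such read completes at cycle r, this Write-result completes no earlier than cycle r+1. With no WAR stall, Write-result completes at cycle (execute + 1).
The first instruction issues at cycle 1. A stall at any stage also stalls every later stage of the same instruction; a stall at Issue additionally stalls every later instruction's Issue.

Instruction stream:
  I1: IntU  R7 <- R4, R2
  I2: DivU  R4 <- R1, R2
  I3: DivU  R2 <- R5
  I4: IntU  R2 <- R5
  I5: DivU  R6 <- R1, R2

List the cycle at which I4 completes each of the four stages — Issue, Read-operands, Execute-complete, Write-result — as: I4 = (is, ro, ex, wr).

I1: IS=1 RO=2 EX=3 WR=4
I2: IS=2 RO=3 EX=10 WR=11
I3: IS=12 RO=13 EX=20 WR=21  [struct: DivU busy until I2 writes@11]
I4: IS=22 RO=23 EX=24 WR=25  [WAW R2: wait I3 write@21]
I5: IS=23 RO=26 EX=33 WR=34  [RAW R2: wait I4 write@25]

I4 = (22, 23, 24, 25)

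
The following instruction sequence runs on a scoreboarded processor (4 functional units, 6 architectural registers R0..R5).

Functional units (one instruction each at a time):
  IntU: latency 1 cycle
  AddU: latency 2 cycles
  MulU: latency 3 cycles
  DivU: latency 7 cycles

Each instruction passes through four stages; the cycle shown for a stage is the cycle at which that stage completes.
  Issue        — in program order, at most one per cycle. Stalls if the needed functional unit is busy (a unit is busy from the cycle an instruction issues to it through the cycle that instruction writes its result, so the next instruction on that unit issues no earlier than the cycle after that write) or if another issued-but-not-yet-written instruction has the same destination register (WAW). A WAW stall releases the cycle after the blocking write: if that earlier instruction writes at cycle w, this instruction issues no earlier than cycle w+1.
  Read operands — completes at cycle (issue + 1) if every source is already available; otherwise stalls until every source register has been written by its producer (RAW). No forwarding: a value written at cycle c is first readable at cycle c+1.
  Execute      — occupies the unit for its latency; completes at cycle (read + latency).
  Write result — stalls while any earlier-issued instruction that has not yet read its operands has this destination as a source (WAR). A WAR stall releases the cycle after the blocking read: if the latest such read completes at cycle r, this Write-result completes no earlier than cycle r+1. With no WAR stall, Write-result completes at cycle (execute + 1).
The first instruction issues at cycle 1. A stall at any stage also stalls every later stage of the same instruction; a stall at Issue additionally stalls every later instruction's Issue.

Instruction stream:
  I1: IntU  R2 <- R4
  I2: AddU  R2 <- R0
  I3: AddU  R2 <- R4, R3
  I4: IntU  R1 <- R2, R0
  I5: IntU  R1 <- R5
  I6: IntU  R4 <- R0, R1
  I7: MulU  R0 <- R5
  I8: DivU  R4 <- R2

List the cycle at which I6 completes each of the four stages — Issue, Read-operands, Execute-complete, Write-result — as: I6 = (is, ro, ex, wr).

1) issue 1, read 2, done 3, write 4
2) issue 5, read 6, done 8, write 9  <WAW R2: wait I1 write@4>
3) issue 10, read 11, done 13, write 14  <struct: AddU busy until I2 writes@9>
4) issue 11, read 15, done 16, write 17  <RAW R2: wait I3 write@14>
5) issue 18, read 19, done 20, write 21  <struct: IntU busy until I4 writes@17>
6) issue 22, read 23, done 24, write 25  <struct: IntU busy until I5 writes@21>
7) issue 23, read 24, done 27, write 28
8) issue 26, read 27, done 34, write 35  <WAW R4: wait I6 write@25>

I6 = (22, 23, 24, 25)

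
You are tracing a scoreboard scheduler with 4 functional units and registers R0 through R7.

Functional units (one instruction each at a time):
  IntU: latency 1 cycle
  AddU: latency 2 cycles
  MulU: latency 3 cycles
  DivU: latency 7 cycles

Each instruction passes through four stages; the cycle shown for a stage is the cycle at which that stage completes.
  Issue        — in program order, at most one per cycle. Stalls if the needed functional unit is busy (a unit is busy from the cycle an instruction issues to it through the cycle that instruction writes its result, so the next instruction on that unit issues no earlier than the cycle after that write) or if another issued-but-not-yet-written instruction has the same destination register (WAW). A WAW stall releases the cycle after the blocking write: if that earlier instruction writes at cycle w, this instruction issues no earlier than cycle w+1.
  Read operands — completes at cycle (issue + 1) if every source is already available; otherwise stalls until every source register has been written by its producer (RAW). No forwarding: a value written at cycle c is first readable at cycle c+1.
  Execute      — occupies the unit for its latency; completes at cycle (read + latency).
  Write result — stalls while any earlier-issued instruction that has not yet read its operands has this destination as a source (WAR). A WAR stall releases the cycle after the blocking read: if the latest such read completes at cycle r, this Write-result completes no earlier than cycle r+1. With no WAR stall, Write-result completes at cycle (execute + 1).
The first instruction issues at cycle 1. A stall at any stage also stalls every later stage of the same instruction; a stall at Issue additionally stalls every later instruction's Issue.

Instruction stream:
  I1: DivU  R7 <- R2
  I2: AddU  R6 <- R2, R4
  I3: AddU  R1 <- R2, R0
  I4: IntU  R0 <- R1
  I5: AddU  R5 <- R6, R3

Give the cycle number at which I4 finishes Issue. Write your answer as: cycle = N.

cycle = 8

t=1  I1 issues→DivU
t=2  I1 reads · I2 issues→AddU
t=3  I2 reads
t=5  I2 exec-done
t=6  I2 writes R6
t=7  I3 issues→AddU
t=8  I3 reads · I4 issues→IntU
t=9  I1 exec-done
t=10  I1 writes R7 · I3 exec-done
t=11  I3 writes R1
t=12  I4 reads · I5 issues→AddU
t=13  I4 exec-done · I5 reads
t=14  I4 writes R0
t=15  I5 exec-done
t=16  I5 writes R5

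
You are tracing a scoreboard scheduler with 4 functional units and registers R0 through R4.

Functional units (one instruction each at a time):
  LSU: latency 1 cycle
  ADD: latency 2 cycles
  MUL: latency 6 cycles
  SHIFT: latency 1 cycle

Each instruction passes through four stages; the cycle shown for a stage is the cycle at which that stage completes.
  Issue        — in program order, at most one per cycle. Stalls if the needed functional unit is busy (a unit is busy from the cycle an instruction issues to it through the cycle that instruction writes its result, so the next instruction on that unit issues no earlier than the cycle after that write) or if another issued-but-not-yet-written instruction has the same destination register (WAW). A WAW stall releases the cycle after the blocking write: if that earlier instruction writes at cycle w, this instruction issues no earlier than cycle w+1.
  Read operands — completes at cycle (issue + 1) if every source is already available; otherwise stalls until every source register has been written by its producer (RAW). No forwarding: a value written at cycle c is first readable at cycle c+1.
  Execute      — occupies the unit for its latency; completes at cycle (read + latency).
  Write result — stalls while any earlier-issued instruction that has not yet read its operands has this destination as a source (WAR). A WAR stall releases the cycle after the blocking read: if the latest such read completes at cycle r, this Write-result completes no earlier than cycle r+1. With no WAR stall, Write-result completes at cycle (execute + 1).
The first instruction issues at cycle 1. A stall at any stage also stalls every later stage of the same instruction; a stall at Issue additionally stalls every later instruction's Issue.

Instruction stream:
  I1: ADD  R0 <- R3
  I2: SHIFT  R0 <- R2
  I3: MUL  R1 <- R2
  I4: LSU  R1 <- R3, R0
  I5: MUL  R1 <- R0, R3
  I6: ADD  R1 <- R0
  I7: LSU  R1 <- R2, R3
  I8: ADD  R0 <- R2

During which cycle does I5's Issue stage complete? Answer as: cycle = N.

cycle = 20

[I1] 1/2/4/5
[I2] 6/7/8/9  (WAW R0: wait I1 write@5)
[I3] 7/8/14/15
[I4] 16/17/18/19  (WAW R1: wait I3 write@15)
[I5] 20/21/27/28  (WAW R1: wait I4 write@19)
[I6] 29/30/32/33  (WAW R1: wait I5 write@28)
[I7] 34/35/36/37  (WAW R1: wait I6 write@33)
[I8] 35/36/38/39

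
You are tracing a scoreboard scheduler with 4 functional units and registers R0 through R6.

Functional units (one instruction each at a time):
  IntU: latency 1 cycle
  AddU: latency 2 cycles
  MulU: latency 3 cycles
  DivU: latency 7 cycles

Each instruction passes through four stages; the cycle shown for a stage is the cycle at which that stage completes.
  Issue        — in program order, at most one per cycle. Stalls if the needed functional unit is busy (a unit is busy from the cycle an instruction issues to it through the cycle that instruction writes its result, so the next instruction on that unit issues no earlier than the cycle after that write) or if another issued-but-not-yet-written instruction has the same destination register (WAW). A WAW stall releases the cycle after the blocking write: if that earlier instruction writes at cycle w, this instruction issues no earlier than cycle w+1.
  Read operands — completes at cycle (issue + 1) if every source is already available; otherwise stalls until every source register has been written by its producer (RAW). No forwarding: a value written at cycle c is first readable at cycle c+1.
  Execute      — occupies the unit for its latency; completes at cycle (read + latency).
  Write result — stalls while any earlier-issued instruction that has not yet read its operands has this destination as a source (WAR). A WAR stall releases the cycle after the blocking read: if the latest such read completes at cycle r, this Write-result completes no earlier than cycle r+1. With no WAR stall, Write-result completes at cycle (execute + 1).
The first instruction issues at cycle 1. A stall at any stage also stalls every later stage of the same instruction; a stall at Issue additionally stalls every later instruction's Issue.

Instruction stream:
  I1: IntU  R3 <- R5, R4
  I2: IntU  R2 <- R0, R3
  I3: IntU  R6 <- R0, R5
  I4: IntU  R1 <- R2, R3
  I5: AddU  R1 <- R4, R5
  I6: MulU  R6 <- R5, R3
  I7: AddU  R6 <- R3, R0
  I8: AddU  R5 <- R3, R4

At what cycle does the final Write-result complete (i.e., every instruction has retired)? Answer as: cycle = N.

I1 -> (1, 2, 3, 4)
I2 -> (5, 6, 7, 8)  // struct: IntU busy until I1 writes@4
I3 -> (9, 10, 11, 12)  // struct: IntU busy until I2 writes@8
I4 -> (13, 14, 15, 16)  // struct: IntU busy until I3 writes@12
I5 -> (17, 18, 20, 21)  // WAW R1: wait I4 write@16
I6 -> (18, 19, 22, 23)
I7 -> (24, 25, 27, 28)  // WAW R6: wait I6 write@23
I8 -> (29, 30, 32, 33)  // struct: AddU busy until I7 writes@28

cycle = 33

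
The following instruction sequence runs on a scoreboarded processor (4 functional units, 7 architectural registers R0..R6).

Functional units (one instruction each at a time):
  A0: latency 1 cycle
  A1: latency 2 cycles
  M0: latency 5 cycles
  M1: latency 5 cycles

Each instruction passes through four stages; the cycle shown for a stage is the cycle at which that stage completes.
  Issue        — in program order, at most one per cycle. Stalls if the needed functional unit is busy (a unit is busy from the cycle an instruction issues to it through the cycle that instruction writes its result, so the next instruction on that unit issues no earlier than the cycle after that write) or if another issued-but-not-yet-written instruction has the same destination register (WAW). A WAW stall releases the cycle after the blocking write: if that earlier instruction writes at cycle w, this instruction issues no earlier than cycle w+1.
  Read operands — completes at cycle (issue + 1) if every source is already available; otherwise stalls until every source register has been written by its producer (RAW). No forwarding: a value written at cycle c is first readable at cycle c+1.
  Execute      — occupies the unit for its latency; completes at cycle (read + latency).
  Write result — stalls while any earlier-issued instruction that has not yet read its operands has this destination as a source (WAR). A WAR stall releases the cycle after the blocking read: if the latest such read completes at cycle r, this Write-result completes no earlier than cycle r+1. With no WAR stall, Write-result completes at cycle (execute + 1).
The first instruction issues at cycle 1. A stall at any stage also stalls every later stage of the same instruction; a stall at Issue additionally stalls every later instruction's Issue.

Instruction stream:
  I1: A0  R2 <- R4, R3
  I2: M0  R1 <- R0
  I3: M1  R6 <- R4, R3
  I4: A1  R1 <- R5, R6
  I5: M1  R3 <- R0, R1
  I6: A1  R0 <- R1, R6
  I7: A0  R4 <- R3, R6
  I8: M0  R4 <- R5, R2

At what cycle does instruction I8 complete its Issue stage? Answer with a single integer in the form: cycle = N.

[1] I1 issues→A0
[2] I1 reads · I2 issues→M0
[3] I1 exec-done · I2 reads · I3 issues→M1
[4] I1 writes R2 · I3 reads
[8] I2 exec-done
[9] I2 writes R1 · I3 exec-done
[10] I3 writes R6 · I4 issues→A1
[11] I4 reads · I5 issues→M1
[13] I4 exec-done
[14] I4 writes R1
[15] I5 reads · I6 issues→A1
[16] I6 reads · I7 issues→A0
[18] I6 exec-done
[19] I6 writes R0
[20] I5 exec-done
[21] I5 writes R3
[22] I7 reads
[23] I7 exec-done
[24] I7 writes R4
[25] I8 issues→M0
[26] I8 reads
[31] I8 exec-done
[32] I8 writes R4

cycle = 25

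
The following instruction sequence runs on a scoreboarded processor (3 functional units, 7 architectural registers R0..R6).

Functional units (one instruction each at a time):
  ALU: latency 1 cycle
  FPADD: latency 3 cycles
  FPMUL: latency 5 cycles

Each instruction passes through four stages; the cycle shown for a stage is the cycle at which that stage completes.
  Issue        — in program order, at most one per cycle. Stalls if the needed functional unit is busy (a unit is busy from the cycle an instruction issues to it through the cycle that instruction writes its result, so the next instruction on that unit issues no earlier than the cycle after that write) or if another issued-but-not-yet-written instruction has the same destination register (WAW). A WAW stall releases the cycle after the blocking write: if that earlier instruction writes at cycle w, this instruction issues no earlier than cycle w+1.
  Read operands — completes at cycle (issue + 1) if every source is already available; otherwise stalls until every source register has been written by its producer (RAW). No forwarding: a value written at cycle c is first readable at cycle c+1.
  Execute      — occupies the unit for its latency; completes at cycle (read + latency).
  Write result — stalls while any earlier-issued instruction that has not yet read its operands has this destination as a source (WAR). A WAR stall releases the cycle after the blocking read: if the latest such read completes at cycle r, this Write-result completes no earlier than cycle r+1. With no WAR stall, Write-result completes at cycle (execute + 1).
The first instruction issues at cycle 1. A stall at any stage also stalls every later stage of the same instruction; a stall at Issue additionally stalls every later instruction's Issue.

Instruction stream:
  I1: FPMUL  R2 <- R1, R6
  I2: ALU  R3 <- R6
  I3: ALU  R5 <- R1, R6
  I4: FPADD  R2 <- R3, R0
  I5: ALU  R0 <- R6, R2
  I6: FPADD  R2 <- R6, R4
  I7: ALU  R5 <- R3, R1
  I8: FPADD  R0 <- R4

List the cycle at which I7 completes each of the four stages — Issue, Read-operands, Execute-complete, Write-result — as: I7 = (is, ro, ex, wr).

I7 = (18, 19, 20, 21)

cycle 1: issue I1 (FPMUL)
cycle 2: I1 read-ops, issue I2 (ALU)
cycle 3: I2 read-ops
cycle 4: I2 finished on ALU
cycle 5: I2→R3
cycle 6: issue I3 (ALU)
cycle 7: I1 finished on FPMUL, I3 read-ops
cycle 8: I1→R2, I3 finished on ALU
cycle 9: I3→R5, issue I4 (FPADD)
cycle 10: I4 read-ops, issue I5 (ALU)
cycle 13: I4 finished on FPADD
cycle 14: I4→R2
cycle 15: I5 read-ops, issue I6 (FPADD)
cycle 16: I5 finished on ALU, I6 read-ops
cycle 17: I5→R0
cycle 18: issue I7 (ALU)
cycle 19: I6 finished on FPADD, I7 read-ops
cycle 20: I6→R2, I7 finished on ALU
cycle 21: I7→R5, issue I8 (FPADD)
cycle 22: I8 read-ops
cycle 25: I8 finished on FPADD
cycle 26: I8→R0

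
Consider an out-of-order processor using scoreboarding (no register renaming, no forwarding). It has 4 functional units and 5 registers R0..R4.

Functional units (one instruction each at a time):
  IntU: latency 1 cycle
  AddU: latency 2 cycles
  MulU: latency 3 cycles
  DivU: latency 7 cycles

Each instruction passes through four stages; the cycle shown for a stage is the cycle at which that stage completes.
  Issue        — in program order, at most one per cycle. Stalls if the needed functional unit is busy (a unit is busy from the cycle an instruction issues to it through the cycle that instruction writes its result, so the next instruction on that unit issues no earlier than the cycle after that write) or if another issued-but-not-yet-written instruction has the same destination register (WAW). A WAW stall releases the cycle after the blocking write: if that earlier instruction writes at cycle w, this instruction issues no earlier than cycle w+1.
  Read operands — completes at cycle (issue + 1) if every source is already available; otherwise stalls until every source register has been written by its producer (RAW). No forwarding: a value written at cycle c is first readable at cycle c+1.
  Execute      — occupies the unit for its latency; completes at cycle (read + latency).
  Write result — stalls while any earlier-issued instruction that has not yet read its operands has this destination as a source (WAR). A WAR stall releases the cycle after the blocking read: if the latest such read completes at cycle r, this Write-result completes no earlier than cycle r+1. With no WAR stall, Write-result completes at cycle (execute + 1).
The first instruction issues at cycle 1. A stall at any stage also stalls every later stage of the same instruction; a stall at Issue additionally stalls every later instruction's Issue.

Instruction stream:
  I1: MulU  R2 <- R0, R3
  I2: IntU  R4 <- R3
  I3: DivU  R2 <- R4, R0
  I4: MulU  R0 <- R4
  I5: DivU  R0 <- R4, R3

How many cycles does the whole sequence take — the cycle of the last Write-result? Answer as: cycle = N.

cycle = 26

[1] I1→MulU
[2] I1 RO · I2→IntU
[3] I2 RO
[4] I2 EX
[5] I1 EX · I2 WR R4
[6] I1 WR R2
[7] I3→DivU
[8] I3 RO · I4→MulU
[9] I4 RO
[12] I4 EX
[13] I4 WR R0
[15] I3 EX
[16] I3 WR R2
[17] I5→DivU
[18] I5 RO
[25] I5 EX
[26] I5 WR R0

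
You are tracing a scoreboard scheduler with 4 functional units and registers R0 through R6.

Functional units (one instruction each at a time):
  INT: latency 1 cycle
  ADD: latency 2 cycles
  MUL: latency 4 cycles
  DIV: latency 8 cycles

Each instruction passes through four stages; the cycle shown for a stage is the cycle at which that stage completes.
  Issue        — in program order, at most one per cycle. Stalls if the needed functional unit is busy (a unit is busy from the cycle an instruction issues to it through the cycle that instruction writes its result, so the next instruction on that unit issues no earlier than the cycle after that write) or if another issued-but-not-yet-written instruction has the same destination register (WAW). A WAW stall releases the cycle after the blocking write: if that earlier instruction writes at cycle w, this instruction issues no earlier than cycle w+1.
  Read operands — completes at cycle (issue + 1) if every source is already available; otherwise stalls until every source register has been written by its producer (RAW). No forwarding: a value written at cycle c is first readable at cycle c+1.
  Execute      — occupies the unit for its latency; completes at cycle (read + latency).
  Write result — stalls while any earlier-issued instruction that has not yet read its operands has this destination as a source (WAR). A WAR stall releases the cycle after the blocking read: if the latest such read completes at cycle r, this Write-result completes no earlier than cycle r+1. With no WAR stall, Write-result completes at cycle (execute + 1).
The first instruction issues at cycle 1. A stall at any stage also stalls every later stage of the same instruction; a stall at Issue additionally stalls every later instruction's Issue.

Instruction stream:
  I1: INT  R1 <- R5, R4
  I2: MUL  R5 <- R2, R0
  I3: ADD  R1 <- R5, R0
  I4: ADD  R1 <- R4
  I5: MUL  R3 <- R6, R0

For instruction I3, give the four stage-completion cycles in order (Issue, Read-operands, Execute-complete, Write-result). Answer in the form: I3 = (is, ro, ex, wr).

t=1  I1→INT
t=2  I1 RO, I2→MUL
t=3  I1 EX, I2 RO
t=4  I1 WR R1
t=5  I3→ADD
t=7  I2 EX
t=8  I2 WR R5
t=9  I3 RO
t=11  I3 EX
t=12  I3 WR R1
t=13  I4→ADD
t=14  I4 RO, I5→MUL
t=15  I5 RO
t=16  I4 EX
t=17  I4 WR R1
t=19  I5 EX
t=20  I5 WR R3

I3 = (5, 9, 11, 12)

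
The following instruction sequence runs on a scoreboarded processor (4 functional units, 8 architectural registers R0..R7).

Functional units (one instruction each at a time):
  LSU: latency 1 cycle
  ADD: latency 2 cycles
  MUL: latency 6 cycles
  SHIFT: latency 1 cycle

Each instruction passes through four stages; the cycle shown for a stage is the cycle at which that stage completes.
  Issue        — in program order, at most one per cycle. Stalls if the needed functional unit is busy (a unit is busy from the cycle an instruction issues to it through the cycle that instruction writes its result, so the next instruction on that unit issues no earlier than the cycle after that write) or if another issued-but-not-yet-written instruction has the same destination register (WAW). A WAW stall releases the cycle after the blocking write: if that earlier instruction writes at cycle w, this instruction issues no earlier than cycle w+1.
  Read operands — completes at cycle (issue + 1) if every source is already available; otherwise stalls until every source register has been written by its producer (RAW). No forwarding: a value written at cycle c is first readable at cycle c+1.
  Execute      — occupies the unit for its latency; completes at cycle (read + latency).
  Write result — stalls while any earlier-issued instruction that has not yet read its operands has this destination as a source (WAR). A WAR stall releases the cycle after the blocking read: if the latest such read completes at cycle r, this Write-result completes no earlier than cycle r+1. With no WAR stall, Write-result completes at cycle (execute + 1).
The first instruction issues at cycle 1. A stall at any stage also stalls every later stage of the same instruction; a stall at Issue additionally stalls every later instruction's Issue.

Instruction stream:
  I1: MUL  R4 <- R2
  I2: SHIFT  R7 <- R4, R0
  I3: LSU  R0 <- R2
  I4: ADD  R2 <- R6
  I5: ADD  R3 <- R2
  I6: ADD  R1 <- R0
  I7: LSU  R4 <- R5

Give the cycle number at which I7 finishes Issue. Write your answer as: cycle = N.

cycle = 15

I1: IS=1 RO=2 EX=8 WR=9
I2: IS=2 RO=10 EX=11 WR=12  [RAW R4: wait I1 write@9]
I3: IS=3 RO=4 EX=5 WR=11  [WAR R0: wait I2 read@10]
I4: IS=4 RO=5 EX=7 WR=8
I5: IS=9 RO=10 EX=12 WR=13  [struct: ADD busy until I4 writes@8]
I6: IS=14 RO=15 EX=17 WR=18  [struct: ADD busy until I5 writes@13]
I7: IS=15 RO=16 EX=17 WR=18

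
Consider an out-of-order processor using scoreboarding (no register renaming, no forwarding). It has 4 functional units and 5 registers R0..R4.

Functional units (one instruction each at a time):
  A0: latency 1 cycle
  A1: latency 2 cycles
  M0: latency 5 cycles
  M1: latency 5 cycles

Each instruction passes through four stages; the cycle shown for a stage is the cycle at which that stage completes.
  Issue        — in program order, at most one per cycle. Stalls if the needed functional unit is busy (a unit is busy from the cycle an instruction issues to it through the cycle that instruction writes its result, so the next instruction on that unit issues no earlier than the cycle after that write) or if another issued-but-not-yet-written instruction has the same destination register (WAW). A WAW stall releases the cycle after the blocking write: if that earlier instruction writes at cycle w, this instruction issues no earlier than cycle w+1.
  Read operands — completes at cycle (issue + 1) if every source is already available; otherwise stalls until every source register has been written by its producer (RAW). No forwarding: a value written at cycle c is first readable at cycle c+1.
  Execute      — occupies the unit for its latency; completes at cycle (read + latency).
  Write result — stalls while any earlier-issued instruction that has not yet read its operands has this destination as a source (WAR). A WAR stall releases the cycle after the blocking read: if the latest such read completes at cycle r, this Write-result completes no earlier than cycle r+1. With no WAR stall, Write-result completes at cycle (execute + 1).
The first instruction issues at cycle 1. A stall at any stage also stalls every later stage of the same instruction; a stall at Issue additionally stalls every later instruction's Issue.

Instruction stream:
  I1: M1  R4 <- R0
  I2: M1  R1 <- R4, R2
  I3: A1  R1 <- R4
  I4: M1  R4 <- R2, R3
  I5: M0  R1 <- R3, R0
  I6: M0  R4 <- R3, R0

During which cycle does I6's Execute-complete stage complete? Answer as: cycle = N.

cycle = 36

c1: issue I1 (M1)
c2: I1 read-ops
c7: I1 finished on M1
c8: I1→R4
c9: issue I2 (M1)
c10: I2 read-ops
c15: I2 finished on M1
c16: I2→R1
c17: issue I3 (A1)
c18: I3 read-ops · issue I4 (M1)
c19: I4 read-ops
c20: I3 finished on A1
c21: I3→R1
c22: issue I5 (M0)
c23: I5 read-ops
c24: I4 finished on M1
c25: I4→R4
c28: I5 finished on M0
c29: I5→R1
c30: issue I6 (M0)
c31: I6 read-ops
c36: I6 finished on M0
c37: I6→R4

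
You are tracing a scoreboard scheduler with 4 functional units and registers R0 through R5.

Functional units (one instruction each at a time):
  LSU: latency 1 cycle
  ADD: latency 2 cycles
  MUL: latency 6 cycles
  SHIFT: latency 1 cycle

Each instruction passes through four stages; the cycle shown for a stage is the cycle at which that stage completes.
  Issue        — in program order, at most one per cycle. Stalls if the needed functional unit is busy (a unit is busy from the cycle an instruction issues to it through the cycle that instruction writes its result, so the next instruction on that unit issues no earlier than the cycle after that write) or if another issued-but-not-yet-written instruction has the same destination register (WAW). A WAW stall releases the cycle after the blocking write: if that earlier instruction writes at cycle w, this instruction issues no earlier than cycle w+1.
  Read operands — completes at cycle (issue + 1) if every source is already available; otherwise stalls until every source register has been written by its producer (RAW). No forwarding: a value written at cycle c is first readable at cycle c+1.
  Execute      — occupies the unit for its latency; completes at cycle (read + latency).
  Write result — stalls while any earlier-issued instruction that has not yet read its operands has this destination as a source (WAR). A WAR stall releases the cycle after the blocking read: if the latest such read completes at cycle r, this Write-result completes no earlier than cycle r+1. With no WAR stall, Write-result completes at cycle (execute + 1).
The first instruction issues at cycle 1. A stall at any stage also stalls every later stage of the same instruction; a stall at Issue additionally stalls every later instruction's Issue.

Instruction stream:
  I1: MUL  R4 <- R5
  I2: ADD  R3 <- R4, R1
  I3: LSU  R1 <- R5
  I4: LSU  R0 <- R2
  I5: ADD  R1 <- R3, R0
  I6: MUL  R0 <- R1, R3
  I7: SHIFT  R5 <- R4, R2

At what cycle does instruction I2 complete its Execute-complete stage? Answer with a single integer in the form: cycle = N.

cycle = 12

I1 -> (1, 2, 8, 9)
I2 -> (2, 10, 12, 13)  // RAW R4: wait I1 write@9
I3 -> (3, 4, 5, 11)  // WAR R1: wait I2 read@10
I4 -> (12, 13, 14, 15)  // struct: LSU busy until I3 writes@11
I5 -> (14, 16, 18, 19)  // struct: ADD busy until I2 writes@13, RAW R0: wait I4 write@15
I6 -> (16, 20, 26, 27)  // WAW R0: wait I4 write@15, RAW R1: wait I5 write@19
I7 -> (17, 18, 19, 20)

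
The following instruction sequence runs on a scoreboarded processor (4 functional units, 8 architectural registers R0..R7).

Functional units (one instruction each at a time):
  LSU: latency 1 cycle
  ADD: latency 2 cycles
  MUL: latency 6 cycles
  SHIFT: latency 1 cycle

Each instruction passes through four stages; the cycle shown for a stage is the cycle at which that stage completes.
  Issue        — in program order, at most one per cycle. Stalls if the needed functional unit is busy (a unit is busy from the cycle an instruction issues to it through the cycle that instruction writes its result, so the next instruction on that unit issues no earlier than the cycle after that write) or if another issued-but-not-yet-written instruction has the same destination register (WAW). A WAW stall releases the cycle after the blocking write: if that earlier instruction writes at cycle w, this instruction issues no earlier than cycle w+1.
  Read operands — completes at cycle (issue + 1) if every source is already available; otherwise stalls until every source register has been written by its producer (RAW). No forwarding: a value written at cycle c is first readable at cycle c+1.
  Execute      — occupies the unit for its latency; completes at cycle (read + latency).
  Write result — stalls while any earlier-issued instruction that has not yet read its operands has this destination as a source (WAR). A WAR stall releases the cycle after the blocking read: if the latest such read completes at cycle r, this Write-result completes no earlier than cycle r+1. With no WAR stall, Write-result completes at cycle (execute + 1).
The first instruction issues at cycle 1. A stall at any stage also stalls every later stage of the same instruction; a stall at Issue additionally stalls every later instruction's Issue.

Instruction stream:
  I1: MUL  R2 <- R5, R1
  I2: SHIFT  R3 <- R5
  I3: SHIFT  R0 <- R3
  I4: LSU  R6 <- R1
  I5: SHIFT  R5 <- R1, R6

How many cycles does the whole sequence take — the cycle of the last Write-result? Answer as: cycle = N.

cycle = 13

[I1] 1/2/8/9
[I2] 2/3/4/5
[I3] 6/7/8/9  (struct: SHIFT busy until I2 writes@5)
[I4] 7/8/9/10
[I5] 10/11/12/13  (struct: SHIFT busy until I3 writes@9)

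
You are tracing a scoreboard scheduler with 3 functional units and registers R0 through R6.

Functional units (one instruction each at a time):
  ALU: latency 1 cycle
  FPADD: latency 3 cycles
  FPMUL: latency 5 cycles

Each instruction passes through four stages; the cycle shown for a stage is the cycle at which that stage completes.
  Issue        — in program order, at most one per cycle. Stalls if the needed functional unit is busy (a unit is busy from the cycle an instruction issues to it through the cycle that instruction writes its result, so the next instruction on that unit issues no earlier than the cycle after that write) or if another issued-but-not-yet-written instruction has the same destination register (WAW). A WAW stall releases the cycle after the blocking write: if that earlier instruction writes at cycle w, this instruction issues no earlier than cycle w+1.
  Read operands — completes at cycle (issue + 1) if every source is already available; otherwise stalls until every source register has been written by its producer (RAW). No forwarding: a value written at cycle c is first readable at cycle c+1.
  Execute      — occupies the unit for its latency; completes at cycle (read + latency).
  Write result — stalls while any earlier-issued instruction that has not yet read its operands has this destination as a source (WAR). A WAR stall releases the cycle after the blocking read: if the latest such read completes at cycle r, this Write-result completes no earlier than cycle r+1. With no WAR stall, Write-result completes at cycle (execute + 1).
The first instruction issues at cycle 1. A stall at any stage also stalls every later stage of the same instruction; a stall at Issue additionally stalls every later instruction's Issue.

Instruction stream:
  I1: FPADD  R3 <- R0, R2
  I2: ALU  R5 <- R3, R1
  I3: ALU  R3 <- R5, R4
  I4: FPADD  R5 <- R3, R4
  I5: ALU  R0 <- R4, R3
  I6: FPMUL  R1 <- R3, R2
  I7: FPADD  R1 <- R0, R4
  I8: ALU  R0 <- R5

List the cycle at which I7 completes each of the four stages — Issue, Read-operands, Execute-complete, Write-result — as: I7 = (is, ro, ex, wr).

[I1] 1/2/5/6
[I2] 2/7/8/9  (RAW R3: wait I1 write@6)
[I3] 10/11/12/13  (struct: ALU busy until I2 writes@9)
[I4] 11/14/17/18  (RAW R3: wait I3 write@13)
[I5] 14/15/16/17  (struct: ALU busy until I3 writes@13)
[I6] 15/16/21/22
[I7] 23/24/27/28  (WAW R1: wait I6 write@22)
[I8] 24/25/26/27

I7 = (23, 24, 27, 28)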